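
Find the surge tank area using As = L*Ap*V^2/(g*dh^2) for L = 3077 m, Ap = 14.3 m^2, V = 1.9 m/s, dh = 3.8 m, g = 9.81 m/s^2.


As = 3077 * 14.3 * 1.9^2 / (9.81 * 3.8^2) = 1121.3328 m^2


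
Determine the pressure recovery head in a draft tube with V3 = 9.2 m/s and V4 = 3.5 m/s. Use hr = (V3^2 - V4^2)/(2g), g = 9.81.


hr = (9.2^2 - 3.5^2) / (2*9.81) = 3.6896 m


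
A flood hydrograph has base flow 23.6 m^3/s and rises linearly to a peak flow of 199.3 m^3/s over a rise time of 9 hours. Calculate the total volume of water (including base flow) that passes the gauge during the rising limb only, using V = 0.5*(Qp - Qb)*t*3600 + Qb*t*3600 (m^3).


V = 0.5*(199.3 - 23.6)*9*3600 + 23.6*9*3600 = 3.6110e+06 m^3


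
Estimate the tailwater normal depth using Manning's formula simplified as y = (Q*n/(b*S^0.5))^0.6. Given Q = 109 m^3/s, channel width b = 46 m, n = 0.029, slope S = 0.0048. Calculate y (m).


y = (109 * 0.029 / (46 * 0.0048^0.5))^0.6 = 0.9951 m


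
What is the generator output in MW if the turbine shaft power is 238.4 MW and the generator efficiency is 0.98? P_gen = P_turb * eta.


P_gen = 238.4 * 0.98 = 233.6320 MW


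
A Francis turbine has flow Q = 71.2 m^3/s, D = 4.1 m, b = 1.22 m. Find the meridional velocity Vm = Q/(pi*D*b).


Vm = 71.2 / (pi * 4.1 * 1.22) = 4.5309 m/s


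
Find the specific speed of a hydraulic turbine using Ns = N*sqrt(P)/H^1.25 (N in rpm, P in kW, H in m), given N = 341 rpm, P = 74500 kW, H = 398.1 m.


Ns = 341 * 74500^0.5 / 398.1^1.25 = 52.3410


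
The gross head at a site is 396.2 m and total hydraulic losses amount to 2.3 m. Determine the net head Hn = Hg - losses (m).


Hn = 396.2 - 2.3 = 393.9000 m


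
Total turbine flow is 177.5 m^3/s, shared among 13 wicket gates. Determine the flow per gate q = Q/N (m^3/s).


q = 177.5 / 13 = 13.6538 m^3/s


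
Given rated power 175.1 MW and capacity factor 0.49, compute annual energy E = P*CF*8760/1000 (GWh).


E = 175.1 * 0.49 * 8760 / 1000 = 751.5992 GWh


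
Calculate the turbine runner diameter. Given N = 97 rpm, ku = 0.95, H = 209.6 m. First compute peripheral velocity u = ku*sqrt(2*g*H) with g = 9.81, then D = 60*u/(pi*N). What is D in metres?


u = 0.95 * sqrt(2*9.81*209.6) = 60.9212 m/s
D = 60 * 60.9212 / (pi * 97) = 11.9949 m


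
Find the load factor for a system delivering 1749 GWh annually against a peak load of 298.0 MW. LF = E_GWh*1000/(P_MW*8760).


LF = 1749 * 1000 / (298.0 * 8760) = 0.6700


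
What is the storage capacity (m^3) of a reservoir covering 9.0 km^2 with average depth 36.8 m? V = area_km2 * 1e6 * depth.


V = 9.0 * 1e6 * 36.8 = 3.3120e+08 m^3


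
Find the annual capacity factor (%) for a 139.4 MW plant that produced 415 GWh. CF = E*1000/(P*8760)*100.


CF = 415 * 1000 / (139.4 * 8760) * 100 = 33.9845 %


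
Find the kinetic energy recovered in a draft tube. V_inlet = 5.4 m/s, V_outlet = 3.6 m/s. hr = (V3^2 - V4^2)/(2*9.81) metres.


hr = (5.4^2 - 3.6^2) / (2*9.81) = 0.8257 m


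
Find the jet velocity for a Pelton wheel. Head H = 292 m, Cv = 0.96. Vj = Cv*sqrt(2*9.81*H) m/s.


Vj = 0.96 * sqrt(2*9.81*292) = 72.6628 m/s


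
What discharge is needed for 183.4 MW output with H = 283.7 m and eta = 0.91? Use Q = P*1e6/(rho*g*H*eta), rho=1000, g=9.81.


Q = 183.4 * 1e6 / (1000 * 9.81 * 283.7 * 0.91) = 72.4152 m^3/s


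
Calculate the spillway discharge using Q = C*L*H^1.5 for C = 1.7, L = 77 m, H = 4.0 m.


Q = 1.7 * 77 * 4.0^1.5 = 1047.2000 m^3/s


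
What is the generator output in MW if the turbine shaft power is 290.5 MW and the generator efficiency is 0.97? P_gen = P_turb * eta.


P_gen = 290.5 * 0.97 = 281.7850 MW


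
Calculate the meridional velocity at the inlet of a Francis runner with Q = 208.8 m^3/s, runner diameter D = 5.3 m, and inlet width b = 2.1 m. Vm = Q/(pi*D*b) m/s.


Vm = 208.8 / (pi * 5.3 * 2.1) = 5.9715 m/s


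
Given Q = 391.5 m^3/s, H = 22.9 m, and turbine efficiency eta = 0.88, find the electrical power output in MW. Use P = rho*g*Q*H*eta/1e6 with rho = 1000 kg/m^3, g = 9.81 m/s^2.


P = 1000 * 9.81 * 391.5 * 22.9 * 0.88 / 1e6 = 77.3961 MW


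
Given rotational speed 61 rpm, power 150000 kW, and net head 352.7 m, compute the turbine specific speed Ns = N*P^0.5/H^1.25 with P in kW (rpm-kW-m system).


Ns = 61 * 150000^0.5 / 352.7^1.25 = 15.4568


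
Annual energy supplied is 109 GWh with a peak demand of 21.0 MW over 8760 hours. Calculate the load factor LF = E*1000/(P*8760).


LF = 109 * 1000 / (21.0 * 8760) = 0.5925


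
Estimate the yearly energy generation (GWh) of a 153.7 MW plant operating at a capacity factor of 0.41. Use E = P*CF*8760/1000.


E = 153.7 * 0.41 * 8760 / 1000 = 552.0289 GWh


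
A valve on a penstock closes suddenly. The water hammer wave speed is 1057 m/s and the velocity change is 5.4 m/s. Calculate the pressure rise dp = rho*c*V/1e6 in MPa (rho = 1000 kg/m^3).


dp = 1000 * 1057 * 5.4 / 1e6 = 5.7078 MPa


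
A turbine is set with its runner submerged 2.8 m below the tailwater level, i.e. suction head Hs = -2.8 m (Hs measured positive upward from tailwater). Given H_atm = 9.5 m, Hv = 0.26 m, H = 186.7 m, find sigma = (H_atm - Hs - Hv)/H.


sigma = (9.5 - (-2.8) - 0.26) / 186.7 = 0.0645


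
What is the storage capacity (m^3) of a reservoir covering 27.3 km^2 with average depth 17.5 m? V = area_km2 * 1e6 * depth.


V = 27.3 * 1e6 * 17.5 = 4.7775e+08 m^3


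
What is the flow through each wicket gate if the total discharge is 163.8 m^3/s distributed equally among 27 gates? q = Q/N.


q = 163.8 / 27 = 6.0667 m^3/s


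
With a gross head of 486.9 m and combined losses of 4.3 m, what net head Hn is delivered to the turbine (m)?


Hn = 486.9 - 4.3 = 482.6000 m


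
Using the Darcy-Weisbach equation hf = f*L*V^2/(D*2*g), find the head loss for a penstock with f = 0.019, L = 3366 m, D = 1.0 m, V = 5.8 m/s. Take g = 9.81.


hf = 0.019 * 3366 * 5.8^2 / (1.0 * 2 * 9.81) = 109.6541 m


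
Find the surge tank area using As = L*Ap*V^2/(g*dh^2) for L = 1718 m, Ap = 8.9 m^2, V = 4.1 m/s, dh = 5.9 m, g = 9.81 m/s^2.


As = 1718 * 8.9 * 4.1^2 / (9.81 * 5.9^2) = 752.6756 m^2


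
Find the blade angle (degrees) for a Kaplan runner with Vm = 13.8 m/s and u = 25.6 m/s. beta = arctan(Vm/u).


beta = arctan(13.8 / 25.6) = 28.3274 degrees


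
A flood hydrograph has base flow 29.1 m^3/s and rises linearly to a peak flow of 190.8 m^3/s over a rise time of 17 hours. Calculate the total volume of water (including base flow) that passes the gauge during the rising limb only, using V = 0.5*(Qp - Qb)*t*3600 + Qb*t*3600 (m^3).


V = 0.5*(190.8 - 29.1)*17*3600 + 29.1*17*3600 = 6.7289e+06 m^3


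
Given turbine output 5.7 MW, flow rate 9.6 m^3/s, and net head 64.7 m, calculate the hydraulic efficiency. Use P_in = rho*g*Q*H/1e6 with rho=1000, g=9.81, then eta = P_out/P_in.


P_in = 1000 * 9.81 * 9.6 * 64.7 / 1e6 = 6.0932 MW
eta = 5.7 / 6.0932 = 0.9355


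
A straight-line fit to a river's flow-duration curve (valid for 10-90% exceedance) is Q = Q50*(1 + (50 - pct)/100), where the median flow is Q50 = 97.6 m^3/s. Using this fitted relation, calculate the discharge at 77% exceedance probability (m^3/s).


Q = 97.6 * (1 + (50 - 77)/100) = 71.2480 m^3/s


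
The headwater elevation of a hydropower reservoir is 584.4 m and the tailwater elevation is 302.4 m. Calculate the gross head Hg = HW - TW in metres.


Hg = 584.4 - 302.4 = 282.0000 m


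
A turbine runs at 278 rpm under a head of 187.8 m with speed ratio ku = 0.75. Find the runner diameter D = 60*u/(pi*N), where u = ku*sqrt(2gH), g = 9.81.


u = 0.75 * sqrt(2*9.81*187.8) = 45.5259 m/s
D = 60 * 45.5259 / (pi * 278) = 3.1276 m


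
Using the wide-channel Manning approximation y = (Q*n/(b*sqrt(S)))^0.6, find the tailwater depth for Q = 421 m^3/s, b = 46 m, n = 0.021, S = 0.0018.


y = (421 * 0.021 / (46 * 0.0018^0.5))^0.6 = 2.4755 m


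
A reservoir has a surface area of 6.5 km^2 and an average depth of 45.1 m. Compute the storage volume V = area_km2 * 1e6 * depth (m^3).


V = 6.5 * 1e6 * 45.1 = 2.9315e+08 m^3


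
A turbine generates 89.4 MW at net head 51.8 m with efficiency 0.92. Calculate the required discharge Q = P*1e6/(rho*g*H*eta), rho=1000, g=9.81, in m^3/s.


Q = 89.4 * 1e6 / (1000 * 9.81 * 51.8 * 0.92) = 191.2278 m^3/s


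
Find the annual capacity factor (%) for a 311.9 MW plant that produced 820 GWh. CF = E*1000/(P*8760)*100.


CF = 820 * 1000 / (311.9 * 8760) * 100 = 30.0120 %


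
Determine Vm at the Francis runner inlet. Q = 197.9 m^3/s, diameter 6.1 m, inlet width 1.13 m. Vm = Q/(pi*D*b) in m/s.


Vm = 197.9 / (pi * 6.1 * 1.13) = 9.1388 m/s


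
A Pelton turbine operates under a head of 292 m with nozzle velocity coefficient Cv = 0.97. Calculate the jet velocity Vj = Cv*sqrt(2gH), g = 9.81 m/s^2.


Vj = 0.97 * sqrt(2*9.81*292) = 73.4197 m/s


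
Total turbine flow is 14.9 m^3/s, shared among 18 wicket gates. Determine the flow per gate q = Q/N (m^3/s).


q = 14.9 / 18 = 0.8278 m^3/s


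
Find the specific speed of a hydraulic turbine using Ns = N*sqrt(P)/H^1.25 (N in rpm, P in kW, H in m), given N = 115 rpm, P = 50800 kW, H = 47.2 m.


Ns = 115 * 50800^0.5 / 47.2^1.25 = 209.5088


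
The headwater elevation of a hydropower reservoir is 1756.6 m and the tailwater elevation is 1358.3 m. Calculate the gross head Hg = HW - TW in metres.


Hg = 1756.6 - 1358.3 = 398.3000 m


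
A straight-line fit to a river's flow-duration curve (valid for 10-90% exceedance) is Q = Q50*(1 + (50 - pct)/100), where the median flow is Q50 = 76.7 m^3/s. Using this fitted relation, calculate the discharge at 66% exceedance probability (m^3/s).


Q = 76.7 * (1 + (50 - 66)/100) = 64.4280 m^3/s


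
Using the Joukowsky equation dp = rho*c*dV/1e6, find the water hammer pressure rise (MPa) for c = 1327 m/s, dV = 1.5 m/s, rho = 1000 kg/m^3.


dp = 1000 * 1327 * 1.5 / 1e6 = 1.9905 MPa


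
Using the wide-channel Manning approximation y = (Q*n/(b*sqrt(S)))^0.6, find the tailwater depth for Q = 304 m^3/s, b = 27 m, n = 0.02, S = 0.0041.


y = (304 * 0.02 / (27 * 0.0041^0.5))^0.6 = 2.1266 m


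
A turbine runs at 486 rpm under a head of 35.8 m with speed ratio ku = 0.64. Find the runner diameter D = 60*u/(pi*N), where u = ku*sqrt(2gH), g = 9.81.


u = 0.64 * sqrt(2*9.81*35.8) = 16.9618 m/s
D = 60 * 16.9618 / (pi * 486) = 0.6666 m


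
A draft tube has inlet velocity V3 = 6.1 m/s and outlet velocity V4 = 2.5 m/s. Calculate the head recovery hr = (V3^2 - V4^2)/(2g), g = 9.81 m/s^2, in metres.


hr = (6.1^2 - 2.5^2) / (2*9.81) = 1.5780 m


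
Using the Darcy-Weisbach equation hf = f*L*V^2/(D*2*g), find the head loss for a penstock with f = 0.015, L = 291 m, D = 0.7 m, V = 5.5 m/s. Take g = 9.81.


hf = 0.015 * 291 * 5.5^2 / (0.7 * 2 * 9.81) = 9.6142 m


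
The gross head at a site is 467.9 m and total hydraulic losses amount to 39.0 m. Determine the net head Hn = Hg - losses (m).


Hn = 467.9 - 39.0 = 428.9000 m


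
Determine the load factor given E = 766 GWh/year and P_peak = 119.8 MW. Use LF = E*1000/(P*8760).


LF = 766 * 1000 / (119.8 * 8760) = 0.7299


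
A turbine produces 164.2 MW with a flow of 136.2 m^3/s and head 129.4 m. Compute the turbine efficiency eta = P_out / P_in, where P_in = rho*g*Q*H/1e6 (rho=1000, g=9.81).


P_in = 1000 * 9.81 * 136.2 * 129.4 / 1e6 = 172.8942 MW
eta = 164.2 / 172.8942 = 0.9497


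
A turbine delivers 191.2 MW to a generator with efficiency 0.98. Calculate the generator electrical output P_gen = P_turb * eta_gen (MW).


P_gen = 191.2 * 0.98 = 187.3760 MW


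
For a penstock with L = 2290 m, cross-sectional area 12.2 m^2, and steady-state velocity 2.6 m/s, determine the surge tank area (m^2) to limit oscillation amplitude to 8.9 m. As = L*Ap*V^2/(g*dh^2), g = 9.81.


As = 2290 * 12.2 * 2.6^2 / (9.81 * 8.9^2) = 243.0485 m^2


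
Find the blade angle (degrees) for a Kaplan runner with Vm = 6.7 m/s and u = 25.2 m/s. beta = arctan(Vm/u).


beta = arctan(6.7 / 25.2) = 14.8890 degrees


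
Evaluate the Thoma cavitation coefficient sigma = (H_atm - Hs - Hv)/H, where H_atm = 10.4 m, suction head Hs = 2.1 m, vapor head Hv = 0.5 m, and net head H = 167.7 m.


sigma = (10.4 - 2.1 - 0.5) / 167.7 = 0.0465


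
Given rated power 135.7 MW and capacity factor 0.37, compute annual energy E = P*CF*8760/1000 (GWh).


E = 135.7 * 0.37 * 8760 / 1000 = 439.8308 GWh


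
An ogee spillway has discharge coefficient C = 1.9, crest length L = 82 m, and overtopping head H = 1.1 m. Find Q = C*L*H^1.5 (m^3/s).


Q = 1.9 * 82 * 1.1^1.5 = 179.7449 m^3/s


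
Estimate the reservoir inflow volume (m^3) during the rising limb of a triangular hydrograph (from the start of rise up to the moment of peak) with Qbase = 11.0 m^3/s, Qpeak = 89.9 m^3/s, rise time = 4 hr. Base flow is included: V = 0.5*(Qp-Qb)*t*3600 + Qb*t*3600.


V = 0.5*(89.9 - 11.0)*4*3600 + 11.0*4*3600 = 726480.0000 m^3


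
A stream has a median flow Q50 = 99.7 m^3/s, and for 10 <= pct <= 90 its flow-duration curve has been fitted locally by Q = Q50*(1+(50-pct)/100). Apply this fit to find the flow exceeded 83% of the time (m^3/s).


Q = 99.7 * (1 + (50 - 83)/100) = 66.7990 m^3/s


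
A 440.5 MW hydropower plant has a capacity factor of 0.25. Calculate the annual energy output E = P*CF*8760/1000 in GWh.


E = 440.5 * 0.25 * 8760 / 1000 = 964.6950 GWh


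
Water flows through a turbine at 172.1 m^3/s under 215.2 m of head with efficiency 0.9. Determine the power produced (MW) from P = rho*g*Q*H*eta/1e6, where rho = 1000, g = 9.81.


P = 1000 * 9.81 * 172.1 * 215.2 * 0.9 / 1e6 = 326.9901 MW


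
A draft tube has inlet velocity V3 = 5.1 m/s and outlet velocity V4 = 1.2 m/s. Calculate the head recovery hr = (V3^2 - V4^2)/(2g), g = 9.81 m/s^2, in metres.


hr = (5.1^2 - 1.2^2) / (2*9.81) = 1.2523 m


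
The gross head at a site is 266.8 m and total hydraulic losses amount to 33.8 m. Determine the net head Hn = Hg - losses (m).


Hn = 266.8 - 33.8 = 233.0000 m


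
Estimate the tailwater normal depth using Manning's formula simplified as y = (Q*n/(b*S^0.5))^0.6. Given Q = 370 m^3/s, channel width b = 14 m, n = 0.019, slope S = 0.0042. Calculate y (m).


y = (370 * 0.019 / (14 * 0.0042^0.5))^0.6 = 3.4160 m


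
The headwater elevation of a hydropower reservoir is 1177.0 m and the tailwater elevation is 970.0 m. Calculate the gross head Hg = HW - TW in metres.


Hg = 1177.0 - 970.0 = 207.0000 m


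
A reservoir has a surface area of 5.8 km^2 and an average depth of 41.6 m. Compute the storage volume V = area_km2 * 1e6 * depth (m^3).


V = 5.8 * 1e6 * 41.6 = 2.4128e+08 m^3


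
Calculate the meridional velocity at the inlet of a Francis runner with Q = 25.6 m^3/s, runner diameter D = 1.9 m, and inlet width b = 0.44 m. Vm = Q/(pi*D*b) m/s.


Vm = 25.6 / (pi * 1.9 * 0.44) = 9.7473 m/s


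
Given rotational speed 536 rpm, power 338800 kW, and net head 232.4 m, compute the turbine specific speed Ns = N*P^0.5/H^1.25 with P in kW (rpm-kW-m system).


Ns = 536 * 338800^0.5 / 232.4^1.25 = 343.8281


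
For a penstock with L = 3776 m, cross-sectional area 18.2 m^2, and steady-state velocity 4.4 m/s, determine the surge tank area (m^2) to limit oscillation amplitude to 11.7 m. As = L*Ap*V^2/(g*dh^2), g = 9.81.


As = 3776 * 18.2 * 4.4^2 / (9.81 * 11.7^2) = 990.7589 m^2


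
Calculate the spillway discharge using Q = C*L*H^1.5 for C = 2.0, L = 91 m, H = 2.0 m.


Q = 2.0 * 91 * 2.0^1.5 = 514.7737 m^3/s


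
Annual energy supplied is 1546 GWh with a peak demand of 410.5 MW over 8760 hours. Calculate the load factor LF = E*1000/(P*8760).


LF = 1546 * 1000 / (410.5 * 8760) = 0.4299


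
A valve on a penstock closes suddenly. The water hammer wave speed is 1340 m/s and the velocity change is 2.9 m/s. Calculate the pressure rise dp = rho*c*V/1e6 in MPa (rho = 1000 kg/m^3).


dp = 1000 * 1340 * 2.9 / 1e6 = 3.8860 MPa


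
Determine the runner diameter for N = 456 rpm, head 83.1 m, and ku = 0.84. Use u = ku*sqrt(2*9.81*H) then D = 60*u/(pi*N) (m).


u = 0.84 * sqrt(2*9.81*83.1) = 33.9179 m/s
D = 60 * 33.9179 / (pi * 456) = 1.4206 m


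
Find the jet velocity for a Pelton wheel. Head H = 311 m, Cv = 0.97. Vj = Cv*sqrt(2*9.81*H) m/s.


Vj = 0.97 * sqrt(2*9.81*311) = 75.7707 m/s


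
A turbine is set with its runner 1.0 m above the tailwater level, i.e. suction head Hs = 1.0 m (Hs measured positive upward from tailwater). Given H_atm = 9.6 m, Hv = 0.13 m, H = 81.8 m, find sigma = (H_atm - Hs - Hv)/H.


sigma = (9.6 - 1.0 - 0.13) / 81.8 = 0.1035


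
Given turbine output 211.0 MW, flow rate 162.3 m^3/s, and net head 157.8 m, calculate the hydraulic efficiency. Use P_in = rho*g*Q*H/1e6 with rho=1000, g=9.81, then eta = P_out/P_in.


P_in = 1000 * 9.81 * 162.3 * 157.8 / 1e6 = 251.2433 MW
eta = 211.0 / 251.2433 = 0.8398


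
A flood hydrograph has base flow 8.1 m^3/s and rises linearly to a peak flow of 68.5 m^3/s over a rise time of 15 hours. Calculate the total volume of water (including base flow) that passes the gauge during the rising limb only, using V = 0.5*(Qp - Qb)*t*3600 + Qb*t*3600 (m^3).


V = 0.5*(68.5 - 8.1)*15*3600 + 8.1*15*3600 = 2.0682e+06 m^3


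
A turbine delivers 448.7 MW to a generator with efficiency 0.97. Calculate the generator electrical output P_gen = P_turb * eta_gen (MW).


P_gen = 448.7 * 0.97 = 435.2390 MW


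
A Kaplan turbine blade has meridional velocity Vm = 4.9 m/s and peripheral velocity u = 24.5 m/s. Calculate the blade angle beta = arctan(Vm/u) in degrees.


beta = arctan(4.9 / 24.5) = 11.3099 degrees


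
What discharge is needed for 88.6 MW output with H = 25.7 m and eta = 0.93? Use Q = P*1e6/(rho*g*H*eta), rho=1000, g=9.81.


Q = 88.6 * 1e6 / (1000 * 9.81 * 25.7 * 0.93) = 377.8754 m^3/s


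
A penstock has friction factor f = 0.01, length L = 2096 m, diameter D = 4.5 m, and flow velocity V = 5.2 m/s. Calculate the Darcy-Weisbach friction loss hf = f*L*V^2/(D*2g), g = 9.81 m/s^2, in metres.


hf = 0.01 * 2096 * 5.2^2 / (4.5 * 2 * 9.81) = 6.4193 m


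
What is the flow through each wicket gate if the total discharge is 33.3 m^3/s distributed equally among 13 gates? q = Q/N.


q = 33.3 / 13 = 2.5615 m^3/s


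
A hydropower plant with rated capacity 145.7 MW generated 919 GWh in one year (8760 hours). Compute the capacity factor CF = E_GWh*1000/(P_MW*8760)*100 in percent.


CF = 919 * 1000 / (145.7 * 8760) * 100 = 72.0032 %


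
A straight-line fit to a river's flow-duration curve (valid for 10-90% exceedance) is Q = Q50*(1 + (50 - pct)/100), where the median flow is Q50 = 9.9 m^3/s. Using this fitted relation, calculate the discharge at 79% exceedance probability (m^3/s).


Q = 9.9 * (1 + (50 - 79)/100) = 7.0290 m^3/s


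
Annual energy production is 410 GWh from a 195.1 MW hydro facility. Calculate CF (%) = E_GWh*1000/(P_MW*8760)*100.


CF = 410 * 1000 / (195.1 * 8760) * 100 = 23.9896 %


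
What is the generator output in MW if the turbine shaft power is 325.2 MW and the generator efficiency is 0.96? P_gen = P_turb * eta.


P_gen = 325.2 * 0.96 = 312.1920 MW


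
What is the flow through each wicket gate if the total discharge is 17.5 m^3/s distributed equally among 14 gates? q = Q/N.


q = 17.5 / 14 = 1.2500 m^3/s


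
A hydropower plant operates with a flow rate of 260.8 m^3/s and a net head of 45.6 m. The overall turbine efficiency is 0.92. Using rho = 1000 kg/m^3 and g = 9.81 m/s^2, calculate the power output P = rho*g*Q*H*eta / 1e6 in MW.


P = 1000 * 9.81 * 260.8 * 45.6 * 0.92 / 1e6 = 107.3320 MW


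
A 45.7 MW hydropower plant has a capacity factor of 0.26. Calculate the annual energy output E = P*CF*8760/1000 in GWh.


E = 45.7 * 0.26 * 8760 / 1000 = 104.0863 GWh


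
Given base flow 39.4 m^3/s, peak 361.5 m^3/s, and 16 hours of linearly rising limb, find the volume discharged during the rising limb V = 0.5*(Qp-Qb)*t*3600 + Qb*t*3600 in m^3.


V = 0.5*(361.5 - 39.4)*16*3600 + 39.4*16*3600 = 1.1546e+07 m^3


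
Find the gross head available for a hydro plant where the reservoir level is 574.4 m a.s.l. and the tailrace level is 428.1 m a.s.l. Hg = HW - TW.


Hg = 574.4 - 428.1 = 146.3000 m


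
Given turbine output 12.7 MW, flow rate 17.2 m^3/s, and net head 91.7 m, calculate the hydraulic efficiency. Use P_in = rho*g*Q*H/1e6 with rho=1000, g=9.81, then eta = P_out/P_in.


P_in = 1000 * 9.81 * 17.2 * 91.7 / 1e6 = 15.4727 MW
eta = 12.7 / 15.4727 = 0.8208


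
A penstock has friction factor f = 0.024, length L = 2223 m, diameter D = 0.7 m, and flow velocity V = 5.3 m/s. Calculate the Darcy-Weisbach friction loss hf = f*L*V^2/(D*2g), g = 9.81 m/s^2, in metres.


hf = 0.024 * 2223 * 5.3^2 / (0.7 * 2 * 9.81) = 109.1203 m


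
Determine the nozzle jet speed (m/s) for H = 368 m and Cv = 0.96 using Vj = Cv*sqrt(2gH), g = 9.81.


Vj = 0.96 * sqrt(2*9.81*368) = 81.5727 m/s


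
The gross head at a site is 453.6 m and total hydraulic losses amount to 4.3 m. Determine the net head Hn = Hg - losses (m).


Hn = 453.6 - 4.3 = 449.3000 m


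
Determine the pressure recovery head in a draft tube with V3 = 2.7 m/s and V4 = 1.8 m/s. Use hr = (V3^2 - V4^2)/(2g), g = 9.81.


hr = (2.7^2 - 1.8^2) / (2*9.81) = 0.2064 m


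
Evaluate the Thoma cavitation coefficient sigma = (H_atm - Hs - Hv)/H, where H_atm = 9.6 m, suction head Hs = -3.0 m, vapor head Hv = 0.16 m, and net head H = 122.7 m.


sigma = (9.6 - (-3.0) - 0.16) / 122.7 = 0.1014


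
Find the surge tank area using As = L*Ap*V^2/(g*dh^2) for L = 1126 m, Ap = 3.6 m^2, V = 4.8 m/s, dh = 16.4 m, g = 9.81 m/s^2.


As = 1126 * 3.6 * 4.8^2 / (9.81 * 16.4^2) = 35.3970 m^2


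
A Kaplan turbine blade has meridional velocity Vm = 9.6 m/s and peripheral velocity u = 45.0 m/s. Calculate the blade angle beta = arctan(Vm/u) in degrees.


beta = arctan(9.6 / 45.0) = 12.0426 degrees


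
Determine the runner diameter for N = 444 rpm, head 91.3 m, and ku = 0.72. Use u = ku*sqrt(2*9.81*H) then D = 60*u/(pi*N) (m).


u = 0.72 * sqrt(2*9.81*91.3) = 30.4732 m/s
D = 60 * 30.4732 / (pi * 444) = 1.3108 m


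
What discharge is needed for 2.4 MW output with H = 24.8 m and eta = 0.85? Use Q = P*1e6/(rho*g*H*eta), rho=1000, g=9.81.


Q = 2.4 * 1e6 / (1000 * 9.81 * 24.8 * 0.85) = 11.6057 m^3/s


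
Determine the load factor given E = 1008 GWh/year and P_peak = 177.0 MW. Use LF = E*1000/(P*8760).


LF = 1008 * 1000 / (177.0 * 8760) = 0.6501


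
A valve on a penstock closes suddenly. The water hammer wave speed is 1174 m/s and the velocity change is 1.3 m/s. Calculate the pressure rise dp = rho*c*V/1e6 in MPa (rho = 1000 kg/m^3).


dp = 1000 * 1174 * 1.3 / 1e6 = 1.5262 MPa


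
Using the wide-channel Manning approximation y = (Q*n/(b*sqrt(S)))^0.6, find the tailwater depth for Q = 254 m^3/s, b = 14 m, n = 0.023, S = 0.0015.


y = (254 * 0.023 / (14 * 0.0015^0.5))^0.6 = 4.1633 m


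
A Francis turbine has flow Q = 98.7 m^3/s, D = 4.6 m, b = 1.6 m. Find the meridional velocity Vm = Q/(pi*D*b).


Vm = 98.7 / (pi * 4.6 * 1.6) = 4.2686 m/s


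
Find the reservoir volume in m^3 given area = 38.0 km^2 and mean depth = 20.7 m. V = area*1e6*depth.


V = 38.0 * 1e6 * 20.7 = 7.8660e+08 m^3


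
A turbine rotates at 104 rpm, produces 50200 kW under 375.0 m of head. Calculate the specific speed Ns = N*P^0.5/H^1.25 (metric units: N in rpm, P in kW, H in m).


Ns = 104 * 50200^0.5 / 375.0^1.25 = 14.1204


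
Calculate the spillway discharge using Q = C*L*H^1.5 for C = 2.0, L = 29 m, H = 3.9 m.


Q = 2.0 * 29 * 3.9^1.5 = 446.7092 m^3/s


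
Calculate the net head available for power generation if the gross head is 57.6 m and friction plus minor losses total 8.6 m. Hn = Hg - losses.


Hn = 57.6 - 8.6 = 49.0000 m


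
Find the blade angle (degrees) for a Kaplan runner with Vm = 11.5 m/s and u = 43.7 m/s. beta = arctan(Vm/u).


beta = arctan(11.5 / 43.7) = 14.7436 degrees


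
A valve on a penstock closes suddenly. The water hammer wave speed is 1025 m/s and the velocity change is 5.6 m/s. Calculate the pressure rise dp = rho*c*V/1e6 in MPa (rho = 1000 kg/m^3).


dp = 1000 * 1025 * 5.6 / 1e6 = 5.7400 MPa


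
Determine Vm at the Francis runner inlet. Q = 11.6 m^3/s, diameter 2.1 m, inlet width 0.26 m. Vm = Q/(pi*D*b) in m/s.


Vm = 11.6 / (pi * 2.1 * 0.26) = 6.7626 m/s


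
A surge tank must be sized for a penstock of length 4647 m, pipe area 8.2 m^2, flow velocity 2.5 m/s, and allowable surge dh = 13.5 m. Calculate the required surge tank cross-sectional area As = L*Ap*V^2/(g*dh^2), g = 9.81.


As = 4647 * 8.2 * 2.5^2 / (9.81 * 13.5^2) = 133.2079 m^2


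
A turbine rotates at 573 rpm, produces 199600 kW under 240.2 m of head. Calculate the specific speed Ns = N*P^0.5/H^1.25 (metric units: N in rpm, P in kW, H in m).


Ns = 573 * 199600^0.5 / 240.2^1.25 = 270.7189


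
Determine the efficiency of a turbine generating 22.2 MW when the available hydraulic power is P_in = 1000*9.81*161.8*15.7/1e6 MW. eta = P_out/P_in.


P_in = 1000 * 9.81 * 161.8 * 15.7 / 1e6 = 24.9200 MW
eta = 22.2 / 24.9200 = 0.8909


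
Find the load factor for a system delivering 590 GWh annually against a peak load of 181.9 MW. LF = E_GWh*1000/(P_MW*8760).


LF = 590 * 1000 / (181.9 * 8760) = 0.3703


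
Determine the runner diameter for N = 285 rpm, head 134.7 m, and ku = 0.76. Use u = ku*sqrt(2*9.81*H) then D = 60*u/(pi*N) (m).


u = 0.76 * sqrt(2*9.81*134.7) = 39.0703 m/s
D = 60 * 39.0703 / (pi * 285) = 2.6182 m


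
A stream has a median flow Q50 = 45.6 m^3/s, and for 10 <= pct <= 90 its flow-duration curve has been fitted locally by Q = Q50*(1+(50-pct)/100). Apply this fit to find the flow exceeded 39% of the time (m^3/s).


Q = 45.6 * (1 + (50 - 39)/100) = 50.6160 m^3/s


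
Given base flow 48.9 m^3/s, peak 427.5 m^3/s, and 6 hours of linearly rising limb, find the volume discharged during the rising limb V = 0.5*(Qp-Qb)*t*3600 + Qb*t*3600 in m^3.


V = 0.5*(427.5 - 48.9)*6*3600 + 48.9*6*3600 = 5.1451e+06 m^3


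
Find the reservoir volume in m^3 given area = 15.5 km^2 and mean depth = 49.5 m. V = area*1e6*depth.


V = 15.5 * 1e6 * 49.5 = 7.6725e+08 m^3


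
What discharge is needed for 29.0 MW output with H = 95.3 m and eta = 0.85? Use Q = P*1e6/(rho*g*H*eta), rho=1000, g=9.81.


Q = 29.0 * 1e6 / (1000 * 9.81 * 95.3 * 0.85) = 36.4936 m^3/s


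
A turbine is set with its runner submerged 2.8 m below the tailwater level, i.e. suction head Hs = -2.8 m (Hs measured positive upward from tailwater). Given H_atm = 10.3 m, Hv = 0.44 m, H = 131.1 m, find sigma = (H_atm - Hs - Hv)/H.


sigma = (10.3 - (-2.8) - 0.44) / 131.1 = 0.0966


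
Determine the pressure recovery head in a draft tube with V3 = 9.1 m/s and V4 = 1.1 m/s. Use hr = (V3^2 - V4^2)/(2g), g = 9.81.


hr = (9.1^2 - 1.1^2) / (2*9.81) = 4.1590 m


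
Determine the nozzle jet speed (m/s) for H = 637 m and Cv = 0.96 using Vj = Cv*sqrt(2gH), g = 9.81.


Vj = 0.96 * sqrt(2*9.81*637) = 107.3224 m/s


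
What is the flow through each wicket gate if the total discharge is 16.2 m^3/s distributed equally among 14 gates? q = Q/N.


q = 16.2 / 14 = 1.1571 m^3/s


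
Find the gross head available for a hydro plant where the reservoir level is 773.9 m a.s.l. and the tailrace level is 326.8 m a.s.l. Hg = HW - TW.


Hg = 773.9 - 326.8 = 447.1000 m


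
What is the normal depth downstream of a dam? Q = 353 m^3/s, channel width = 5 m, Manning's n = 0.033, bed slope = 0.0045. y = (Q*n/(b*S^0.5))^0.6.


y = (353 * 0.033 / (5 * 0.0045^0.5))^0.6 = 8.4029 m


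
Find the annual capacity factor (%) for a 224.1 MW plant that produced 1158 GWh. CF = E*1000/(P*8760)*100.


CF = 1158 * 1000 / (224.1 * 8760) * 100 = 58.9879 %


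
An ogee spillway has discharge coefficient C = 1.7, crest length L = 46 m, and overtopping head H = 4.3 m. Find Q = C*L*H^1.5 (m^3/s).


Q = 1.7 * 46 * 4.3^1.5 = 697.2836 m^3/s


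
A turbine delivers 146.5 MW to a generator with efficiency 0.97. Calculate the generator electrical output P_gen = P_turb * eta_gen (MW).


P_gen = 146.5 * 0.97 = 142.1050 MW


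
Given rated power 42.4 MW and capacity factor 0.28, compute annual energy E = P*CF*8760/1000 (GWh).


E = 42.4 * 0.28 * 8760 / 1000 = 103.9987 GWh


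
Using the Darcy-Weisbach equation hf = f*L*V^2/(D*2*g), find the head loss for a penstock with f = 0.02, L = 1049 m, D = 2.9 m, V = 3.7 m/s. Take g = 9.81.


hf = 0.02 * 1049 * 3.7^2 / (2.9 * 2 * 9.81) = 5.0479 m


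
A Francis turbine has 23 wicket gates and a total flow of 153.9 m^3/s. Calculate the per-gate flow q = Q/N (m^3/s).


q = 153.9 / 23 = 6.6913 m^3/s


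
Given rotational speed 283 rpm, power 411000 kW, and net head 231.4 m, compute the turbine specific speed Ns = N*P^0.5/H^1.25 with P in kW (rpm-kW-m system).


Ns = 283 * 411000^0.5 / 231.4^1.25 = 201.0264


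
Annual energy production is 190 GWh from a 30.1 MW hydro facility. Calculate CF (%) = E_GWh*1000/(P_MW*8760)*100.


CF = 190 * 1000 / (30.1 * 8760) * 100 = 72.0581 %


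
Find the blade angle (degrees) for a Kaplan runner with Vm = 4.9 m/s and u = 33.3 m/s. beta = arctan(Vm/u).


beta = arctan(4.9 / 33.3) = 8.3708 degrees


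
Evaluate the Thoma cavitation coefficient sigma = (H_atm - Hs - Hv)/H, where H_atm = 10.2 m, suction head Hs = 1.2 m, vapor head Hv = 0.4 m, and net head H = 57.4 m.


sigma = (10.2 - 1.2 - 0.4) / 57.4 = 0.1498


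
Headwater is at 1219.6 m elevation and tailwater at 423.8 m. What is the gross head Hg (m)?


Hg = 1219.6 - 423.8 = 795.8000 m


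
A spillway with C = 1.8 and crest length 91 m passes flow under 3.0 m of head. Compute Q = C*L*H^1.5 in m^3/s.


Q = 1.8 * 91 * 3.0^1.5 = 851.1298 m^3/s


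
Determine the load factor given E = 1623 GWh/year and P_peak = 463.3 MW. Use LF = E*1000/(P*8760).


LF = 1623 * 1000 / (463.3 * 8760) = 0.3999


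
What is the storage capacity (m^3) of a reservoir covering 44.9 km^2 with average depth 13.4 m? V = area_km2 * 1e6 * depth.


V = 44.9 * 1e6 * 13.4 = 6.0166e+08 m^3


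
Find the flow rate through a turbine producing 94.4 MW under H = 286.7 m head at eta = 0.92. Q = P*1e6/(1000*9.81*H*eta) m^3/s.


Q = 94.4 * 1e6 / (1000 * 9.81 * 286.7 * 0.92) = 36.4827 m^3/s


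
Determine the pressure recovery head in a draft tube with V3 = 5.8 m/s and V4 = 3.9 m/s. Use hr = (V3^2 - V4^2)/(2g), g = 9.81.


hr = (5.8^2 - 3.9^2) / (2*9.81) = 0.9393 m


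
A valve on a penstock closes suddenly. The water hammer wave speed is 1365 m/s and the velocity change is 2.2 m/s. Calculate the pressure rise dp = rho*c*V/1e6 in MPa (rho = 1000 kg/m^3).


dp = 1000 * 1365 * 2.2 / 1e6 = 3.0030 MPa


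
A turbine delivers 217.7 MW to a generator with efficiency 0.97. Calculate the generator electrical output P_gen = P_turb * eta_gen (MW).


P_gen = 217.7 * 0.97 = 211.1690 MW


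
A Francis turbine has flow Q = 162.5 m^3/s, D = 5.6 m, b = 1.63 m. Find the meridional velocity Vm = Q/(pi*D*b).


Vm = 162.5 / (pi * 5.6 * 1.63) = 5.6667 m/s


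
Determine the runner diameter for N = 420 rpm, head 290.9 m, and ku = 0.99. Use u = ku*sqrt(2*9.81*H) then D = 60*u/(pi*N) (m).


u = 0.99 * sqrt(2*9.81*290.9) = 74.7922 m/s
D = 60 * 74.7922 / (pi * 420) = 3.4010 m


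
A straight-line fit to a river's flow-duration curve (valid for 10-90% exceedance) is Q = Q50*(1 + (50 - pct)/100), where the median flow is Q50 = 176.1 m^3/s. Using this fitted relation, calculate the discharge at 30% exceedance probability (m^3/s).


Q = 176.1 * (1 + (50 - 30)/100) = 211.3200 m^3/s


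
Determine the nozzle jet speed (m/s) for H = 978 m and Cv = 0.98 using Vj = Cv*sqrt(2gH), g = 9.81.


Vj = 0.98 * sqrt(2*9.81*978) = 135.7516 m/s


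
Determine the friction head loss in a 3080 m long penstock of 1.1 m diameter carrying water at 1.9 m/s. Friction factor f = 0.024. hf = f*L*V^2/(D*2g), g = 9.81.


hf = 0.024 * 3080 * 1.9^2 / (1.1 * 2 * 9.81) = 12.3645 m


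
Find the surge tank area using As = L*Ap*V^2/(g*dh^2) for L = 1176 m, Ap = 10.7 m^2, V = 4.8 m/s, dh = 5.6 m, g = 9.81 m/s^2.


As = 1176 * 10.7 * 4.8^2 / (9.81 * 5.6^2) = 942.3853 m^2


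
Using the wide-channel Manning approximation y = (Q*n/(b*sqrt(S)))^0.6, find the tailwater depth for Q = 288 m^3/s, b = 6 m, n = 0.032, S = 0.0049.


y = (288 * 0.032 / (6 * 0.0049^0.5))^0.6 = 6.3793 m


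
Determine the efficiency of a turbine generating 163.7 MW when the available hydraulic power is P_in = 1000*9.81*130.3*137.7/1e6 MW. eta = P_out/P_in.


P_in = 1000 * 9.81 * 130.3 * 137.7 / 1e6 = 176.0141 MW
eta = 163.7 / 176.0141 = 0.9300


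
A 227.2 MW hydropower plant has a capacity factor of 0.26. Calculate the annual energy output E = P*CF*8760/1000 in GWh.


E = 227.2 * 0.26 * 8760 / 1000 = 517.4707 GWh


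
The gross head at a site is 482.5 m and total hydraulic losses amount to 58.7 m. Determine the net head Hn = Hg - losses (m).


Hn = 482.5 - 58.7 = 423.8000 m


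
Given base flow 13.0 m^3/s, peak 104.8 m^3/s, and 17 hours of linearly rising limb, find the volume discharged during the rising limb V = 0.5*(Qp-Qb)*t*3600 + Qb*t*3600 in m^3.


V = 0.5*(104.8 - 13.0)*17*3600 + 13.0*17*3600 = 3.6047e+06 m^3


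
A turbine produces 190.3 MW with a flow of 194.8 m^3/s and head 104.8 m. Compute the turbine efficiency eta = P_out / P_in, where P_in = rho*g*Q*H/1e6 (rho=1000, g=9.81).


P_in = 1000 * 9.81 * 194.8 * 104.8 / 1e6 = 200.2715 MW
eta = 190.3 / 200.2715 = 0.9502


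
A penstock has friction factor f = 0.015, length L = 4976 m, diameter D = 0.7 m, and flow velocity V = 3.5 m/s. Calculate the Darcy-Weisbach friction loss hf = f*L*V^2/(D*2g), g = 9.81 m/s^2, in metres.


hf = 0.015 * 4976 * 3.5^2 / (0.7 * 2 * 9.81) = 66.5749 m


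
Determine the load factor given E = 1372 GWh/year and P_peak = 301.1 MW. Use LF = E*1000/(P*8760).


LF = 1372 * 1000 / (301.1 * 8760) = 0.5202


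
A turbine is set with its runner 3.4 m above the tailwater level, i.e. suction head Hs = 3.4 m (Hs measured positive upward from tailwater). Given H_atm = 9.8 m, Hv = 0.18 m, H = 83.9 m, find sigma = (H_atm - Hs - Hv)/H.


sigma = (9.8 - 3.4 - 0.18) / 83.9 = 0.0741


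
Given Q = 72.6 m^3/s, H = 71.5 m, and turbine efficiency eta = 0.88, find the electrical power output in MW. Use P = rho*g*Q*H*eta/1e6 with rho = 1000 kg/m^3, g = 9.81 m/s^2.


P = 1000 * 9.81 * 72.6 * 71.5 * 0.88 / 1e6 = 44.8120 MW


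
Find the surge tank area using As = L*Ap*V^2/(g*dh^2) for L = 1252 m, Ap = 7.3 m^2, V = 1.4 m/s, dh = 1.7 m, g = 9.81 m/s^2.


As = 1252 * 7.3 * 1.4^2 / (9.81 * 1.7^2) = 631.8535 m^2


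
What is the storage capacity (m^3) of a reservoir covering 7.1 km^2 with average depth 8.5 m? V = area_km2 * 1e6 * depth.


V = 7.1 * 1e6 * 8.5 = 6.0350e+07 m^3


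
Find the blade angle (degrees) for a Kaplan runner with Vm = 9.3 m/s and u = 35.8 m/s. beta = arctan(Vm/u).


beta = arctan(9.3 / 35.8) = 14.5622 degrees


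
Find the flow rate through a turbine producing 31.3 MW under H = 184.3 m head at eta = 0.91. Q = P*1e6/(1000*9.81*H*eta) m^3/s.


Q = 31.3 * 1e6 / (1000 * 9.81 * 184.3 * 0.91) = 19.0243 m^3/s


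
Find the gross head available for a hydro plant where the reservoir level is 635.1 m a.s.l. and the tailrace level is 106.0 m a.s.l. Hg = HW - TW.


Hg = 635.1 - 106.0 = 529.1000 m


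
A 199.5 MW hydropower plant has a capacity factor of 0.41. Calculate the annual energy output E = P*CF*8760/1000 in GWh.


E = 199.5 * 0.41 * 8760 / 1000 = 716.5242 GWh


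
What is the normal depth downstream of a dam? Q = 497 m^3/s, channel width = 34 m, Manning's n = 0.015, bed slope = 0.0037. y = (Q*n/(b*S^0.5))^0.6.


y = (497 * 0.015 / (34 * 0.0037^0.5))^0.6 = 2.1583 m


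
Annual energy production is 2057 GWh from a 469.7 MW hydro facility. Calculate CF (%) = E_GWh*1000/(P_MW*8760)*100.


CF = 2057 * 1000 / (469.7 * 8760) * 100 = 49.9930 %


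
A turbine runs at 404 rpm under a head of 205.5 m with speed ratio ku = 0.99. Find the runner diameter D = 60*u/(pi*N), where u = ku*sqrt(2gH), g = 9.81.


u = 0.99 * sqrt(2*9.81*205.5) = 62.8623 m/s
D = 60 * 62.8623 / (pi * 404) = 2.9717 m


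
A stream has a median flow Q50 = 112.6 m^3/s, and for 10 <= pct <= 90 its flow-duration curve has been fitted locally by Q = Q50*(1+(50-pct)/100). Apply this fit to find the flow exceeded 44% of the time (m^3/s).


Q = 112.6 * (1 + (50 - 44)/100) = 119.3560 m^3/s


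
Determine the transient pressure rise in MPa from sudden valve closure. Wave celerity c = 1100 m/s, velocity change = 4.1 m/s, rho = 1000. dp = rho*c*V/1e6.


dp = 1000 * 1100 * 4.1 / 1e6 = 4.5100 MPa


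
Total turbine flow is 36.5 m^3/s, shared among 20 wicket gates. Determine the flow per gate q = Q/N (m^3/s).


q = 36.5 / 20 = 1.8250 m^3/s


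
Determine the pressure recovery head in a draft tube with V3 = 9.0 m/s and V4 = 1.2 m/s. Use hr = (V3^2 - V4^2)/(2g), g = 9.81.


hr = (9.0^2 - 1.2^2) / (2*9.81) = 4.0550 m


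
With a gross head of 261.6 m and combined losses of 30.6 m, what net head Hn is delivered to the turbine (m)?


Hn = 261.6 - 30.6 = 231.0000 m


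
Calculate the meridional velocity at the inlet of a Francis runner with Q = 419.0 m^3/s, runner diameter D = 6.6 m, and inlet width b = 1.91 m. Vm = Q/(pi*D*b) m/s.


Vm = 419.0 / (pi * 6.6 * 1.91) = 10.5800 m/s


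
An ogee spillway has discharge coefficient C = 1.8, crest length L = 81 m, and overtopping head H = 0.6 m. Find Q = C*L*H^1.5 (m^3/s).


Q = 1.8 * 81 * 0.6^1.5 = 67.7617 m^3/s


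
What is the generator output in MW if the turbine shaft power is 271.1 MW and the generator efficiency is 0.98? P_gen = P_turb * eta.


P_gen = 271.1 * 0.98 = 265.6780 MW


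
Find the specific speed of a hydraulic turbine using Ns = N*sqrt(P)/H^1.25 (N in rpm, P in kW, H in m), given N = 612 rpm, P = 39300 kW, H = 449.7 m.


Ns = 612 * 39300^0.5 / 449.7^1.25 = 58.5860


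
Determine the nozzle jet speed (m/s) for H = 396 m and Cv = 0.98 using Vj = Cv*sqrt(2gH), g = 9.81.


Vj = 0.98 * sqrt(2*9.81*396) = 86.3820 m/s


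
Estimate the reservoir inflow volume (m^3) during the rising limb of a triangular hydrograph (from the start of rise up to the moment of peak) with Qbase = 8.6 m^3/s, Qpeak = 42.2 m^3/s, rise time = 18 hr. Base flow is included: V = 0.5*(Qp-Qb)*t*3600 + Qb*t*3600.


V = 0.5*(42.2 - 8.6)*18*3600 + 8.6*18*3600 = 1.6459e+06 m^3


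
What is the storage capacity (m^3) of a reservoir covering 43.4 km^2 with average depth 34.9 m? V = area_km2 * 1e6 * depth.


V = 43.4 * 1e6 * 34.9 = 1.5147e+09 m^3


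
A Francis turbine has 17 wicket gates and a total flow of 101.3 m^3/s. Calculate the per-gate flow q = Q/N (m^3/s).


q = 101.3 / 17 = 5.9588 m^3/s


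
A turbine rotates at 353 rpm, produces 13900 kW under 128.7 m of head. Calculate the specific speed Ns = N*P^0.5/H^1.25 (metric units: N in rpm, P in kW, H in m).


Ns = 353 * 13900^0.5 / 128.7^1.25 = 96.0083


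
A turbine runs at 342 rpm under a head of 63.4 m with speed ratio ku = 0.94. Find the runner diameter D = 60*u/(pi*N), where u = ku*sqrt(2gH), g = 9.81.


u = 0.94 * sqrt(2*9.81*63.4) = 33.1529 m/s
D = 60 * 33.1529 / (pi * 342) = 1.8514 m


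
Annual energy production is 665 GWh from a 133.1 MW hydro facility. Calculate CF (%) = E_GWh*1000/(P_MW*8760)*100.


CF = 665 * 1000 / (133.1 * 8760) * 100 = 57.0347 %
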